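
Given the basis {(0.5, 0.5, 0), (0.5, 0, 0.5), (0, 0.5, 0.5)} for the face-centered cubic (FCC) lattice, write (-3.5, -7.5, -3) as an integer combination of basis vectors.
-8b₁ + b₂ - 7b₃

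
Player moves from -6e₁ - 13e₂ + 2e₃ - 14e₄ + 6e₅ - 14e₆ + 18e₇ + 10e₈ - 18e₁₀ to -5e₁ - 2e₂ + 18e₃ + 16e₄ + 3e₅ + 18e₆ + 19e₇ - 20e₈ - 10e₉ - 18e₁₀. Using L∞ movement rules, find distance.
32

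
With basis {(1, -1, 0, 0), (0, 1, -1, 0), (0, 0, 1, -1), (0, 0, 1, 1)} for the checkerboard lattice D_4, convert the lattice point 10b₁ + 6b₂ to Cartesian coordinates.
(10, -4, -6, 0)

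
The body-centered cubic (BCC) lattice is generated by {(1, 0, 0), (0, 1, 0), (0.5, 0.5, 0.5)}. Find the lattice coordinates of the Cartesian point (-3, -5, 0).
-3b₁ - 5b₂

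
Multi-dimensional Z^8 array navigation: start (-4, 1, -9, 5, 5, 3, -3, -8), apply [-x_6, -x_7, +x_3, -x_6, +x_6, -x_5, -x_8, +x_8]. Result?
(-4, 1, -8, 5, 4, 2, -4, -8)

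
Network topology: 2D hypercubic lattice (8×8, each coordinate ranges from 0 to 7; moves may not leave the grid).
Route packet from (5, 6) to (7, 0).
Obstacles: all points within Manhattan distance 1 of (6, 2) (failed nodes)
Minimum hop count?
10
(one shortest path: (5, 6) → (4, 6) → (4, 5) → (4, 4) → (4, 3) → (4, 2) → (4, 1) → (5, 1) → (5, 0) → (6, 0) → (7, 0))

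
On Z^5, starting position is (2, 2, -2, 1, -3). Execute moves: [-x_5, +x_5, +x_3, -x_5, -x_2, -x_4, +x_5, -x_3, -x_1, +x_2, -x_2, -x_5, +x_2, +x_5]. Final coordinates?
(1, 2, -2, 0, -3)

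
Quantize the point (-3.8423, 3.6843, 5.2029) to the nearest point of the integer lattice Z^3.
(-4, 4, 5)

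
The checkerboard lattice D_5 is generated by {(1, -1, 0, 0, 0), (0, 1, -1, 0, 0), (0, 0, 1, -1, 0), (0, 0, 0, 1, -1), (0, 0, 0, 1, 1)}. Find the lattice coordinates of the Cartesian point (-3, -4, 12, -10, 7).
-3b₁ - 7b₂ + 5b₃ - 6b₄ + b₅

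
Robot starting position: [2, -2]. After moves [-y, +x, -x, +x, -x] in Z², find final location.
(2, -3)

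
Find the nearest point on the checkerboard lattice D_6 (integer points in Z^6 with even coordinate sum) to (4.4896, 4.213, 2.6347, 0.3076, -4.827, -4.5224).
(5, 4, 3, 0, -5, -5)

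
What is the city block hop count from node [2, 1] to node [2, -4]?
5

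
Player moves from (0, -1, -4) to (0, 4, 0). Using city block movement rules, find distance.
9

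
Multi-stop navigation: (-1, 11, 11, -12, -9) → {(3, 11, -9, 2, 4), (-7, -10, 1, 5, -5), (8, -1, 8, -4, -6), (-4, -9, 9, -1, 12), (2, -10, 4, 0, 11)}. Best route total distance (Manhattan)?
169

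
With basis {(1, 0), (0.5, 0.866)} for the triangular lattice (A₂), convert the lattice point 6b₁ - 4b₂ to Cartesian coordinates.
(4, -3.464)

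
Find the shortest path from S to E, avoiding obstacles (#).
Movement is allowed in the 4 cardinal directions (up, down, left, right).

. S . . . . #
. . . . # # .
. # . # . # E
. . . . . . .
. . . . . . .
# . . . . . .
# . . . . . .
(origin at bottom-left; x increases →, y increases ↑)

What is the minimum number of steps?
9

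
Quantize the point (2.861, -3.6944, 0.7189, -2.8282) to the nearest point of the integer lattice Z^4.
(3, -4, 1, -3)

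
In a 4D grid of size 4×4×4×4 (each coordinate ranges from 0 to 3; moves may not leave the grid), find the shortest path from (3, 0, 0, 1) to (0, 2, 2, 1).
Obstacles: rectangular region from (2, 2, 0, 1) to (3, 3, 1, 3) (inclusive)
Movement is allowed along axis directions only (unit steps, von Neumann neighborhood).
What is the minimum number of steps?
7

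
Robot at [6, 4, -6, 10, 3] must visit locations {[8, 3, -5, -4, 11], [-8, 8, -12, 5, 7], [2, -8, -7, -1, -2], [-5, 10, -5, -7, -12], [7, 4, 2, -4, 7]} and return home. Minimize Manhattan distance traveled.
194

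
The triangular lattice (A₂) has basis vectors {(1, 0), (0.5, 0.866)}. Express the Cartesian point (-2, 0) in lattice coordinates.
-2b₁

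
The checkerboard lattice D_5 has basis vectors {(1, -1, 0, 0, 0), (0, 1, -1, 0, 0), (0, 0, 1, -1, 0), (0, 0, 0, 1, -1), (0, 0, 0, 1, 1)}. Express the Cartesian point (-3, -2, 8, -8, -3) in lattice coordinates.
-3b₁ - 5b₂ + 3b₃ - b₄ - 4b₅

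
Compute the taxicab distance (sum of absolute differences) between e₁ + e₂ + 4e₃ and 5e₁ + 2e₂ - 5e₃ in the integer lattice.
14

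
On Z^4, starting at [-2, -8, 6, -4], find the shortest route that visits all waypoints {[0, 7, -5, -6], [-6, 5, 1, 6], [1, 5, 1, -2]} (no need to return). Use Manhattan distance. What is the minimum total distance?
58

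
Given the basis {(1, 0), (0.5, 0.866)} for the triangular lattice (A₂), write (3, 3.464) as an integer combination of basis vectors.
b₁ + 4b₂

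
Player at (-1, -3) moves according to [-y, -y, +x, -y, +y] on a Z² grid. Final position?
(0, -5)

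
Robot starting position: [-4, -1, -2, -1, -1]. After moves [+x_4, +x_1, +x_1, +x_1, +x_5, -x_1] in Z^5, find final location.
(-2, -1, -2, 0, 0)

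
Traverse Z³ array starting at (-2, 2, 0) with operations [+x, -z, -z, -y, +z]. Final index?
(-1, 1, -1)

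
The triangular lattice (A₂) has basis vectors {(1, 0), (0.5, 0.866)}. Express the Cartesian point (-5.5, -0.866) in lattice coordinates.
-5b₁ - b₂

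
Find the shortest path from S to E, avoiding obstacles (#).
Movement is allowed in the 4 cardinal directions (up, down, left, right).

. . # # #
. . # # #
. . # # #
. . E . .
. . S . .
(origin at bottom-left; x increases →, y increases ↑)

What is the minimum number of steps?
1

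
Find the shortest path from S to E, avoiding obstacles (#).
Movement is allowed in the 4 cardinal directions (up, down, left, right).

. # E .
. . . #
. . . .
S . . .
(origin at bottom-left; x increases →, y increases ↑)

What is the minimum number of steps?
5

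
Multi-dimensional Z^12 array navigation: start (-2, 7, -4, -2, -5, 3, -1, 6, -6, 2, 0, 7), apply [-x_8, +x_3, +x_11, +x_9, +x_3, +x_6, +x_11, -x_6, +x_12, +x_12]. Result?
(-2, 7, -2, -2, -5, 3, -1, 5, -5, 2, 2, 9)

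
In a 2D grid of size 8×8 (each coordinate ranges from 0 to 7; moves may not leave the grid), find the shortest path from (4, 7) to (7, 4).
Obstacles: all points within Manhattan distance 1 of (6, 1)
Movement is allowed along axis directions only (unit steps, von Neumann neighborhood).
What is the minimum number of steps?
6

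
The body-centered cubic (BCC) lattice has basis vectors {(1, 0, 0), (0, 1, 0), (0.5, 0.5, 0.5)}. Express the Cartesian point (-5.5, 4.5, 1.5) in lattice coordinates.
-7b₁ + 3b₂ + 3b₃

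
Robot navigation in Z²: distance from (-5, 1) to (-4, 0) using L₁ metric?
2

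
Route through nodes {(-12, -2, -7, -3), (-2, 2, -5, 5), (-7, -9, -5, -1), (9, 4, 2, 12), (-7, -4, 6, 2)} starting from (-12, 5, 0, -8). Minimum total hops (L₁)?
106
(one optimal route: (-12, 5, 0, -8) → (-12, -2, -7, -3) → (-7, -9, -5, -1) → (-7, -4, 6, 2) → (-2, 2, -5, 5) → (9, 4, 2, 12))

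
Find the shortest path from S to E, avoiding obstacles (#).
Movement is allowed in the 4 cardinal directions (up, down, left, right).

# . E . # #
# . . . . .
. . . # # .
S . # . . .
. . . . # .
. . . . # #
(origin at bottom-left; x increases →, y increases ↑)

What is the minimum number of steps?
5
(one shortest path: (0, 2) → (1, 2) → (1, 3) → (2, 3) → (2, 4) → (2, 5))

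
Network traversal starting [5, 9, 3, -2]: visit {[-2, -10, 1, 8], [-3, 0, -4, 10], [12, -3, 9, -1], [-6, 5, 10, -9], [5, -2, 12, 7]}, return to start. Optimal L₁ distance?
160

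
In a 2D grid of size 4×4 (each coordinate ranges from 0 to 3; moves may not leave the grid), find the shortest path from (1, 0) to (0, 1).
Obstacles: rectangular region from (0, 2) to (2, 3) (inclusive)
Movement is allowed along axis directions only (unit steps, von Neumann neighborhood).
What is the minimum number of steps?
2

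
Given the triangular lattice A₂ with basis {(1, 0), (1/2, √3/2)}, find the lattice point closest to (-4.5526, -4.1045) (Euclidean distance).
(-4.5, -4.33)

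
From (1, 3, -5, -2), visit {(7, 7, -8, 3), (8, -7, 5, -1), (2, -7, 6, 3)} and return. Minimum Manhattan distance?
88
(one optimal route: (1, 3, -5, -2) → (7, 7, -8, 3) → (8, -7, 5, -1) → (2, -7, 6, 3) → (1, 3, -5, -2))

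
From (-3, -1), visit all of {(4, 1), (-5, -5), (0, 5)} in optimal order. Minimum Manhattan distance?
29
(one optimal route: (-3, -1) → (-5, -5) → (4, 1) → (0, 5))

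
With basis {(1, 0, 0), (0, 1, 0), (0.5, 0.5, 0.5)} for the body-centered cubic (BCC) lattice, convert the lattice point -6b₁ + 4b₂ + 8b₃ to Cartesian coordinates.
(-2, 8, 4)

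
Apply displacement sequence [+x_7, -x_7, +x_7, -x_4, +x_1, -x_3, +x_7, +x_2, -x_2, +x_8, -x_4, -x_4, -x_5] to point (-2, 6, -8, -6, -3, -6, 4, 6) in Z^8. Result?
(-1, 6, -9, -9, -4, -6, 6, 7)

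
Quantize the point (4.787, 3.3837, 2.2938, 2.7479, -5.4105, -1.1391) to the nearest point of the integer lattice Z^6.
(5, 3, 2, 3, -5, -1)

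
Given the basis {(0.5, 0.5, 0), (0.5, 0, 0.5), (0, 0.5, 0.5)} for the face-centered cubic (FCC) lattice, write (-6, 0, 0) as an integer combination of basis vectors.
-6b₁ - 6b₂ + 6b₃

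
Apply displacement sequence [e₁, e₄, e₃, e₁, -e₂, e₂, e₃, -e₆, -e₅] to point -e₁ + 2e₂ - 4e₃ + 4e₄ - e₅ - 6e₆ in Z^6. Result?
(1, 2, -2, 5, -2, -7)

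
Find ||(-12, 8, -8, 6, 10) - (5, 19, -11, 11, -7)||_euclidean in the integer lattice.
27.074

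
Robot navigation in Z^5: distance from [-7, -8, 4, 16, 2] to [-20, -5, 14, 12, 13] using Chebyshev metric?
13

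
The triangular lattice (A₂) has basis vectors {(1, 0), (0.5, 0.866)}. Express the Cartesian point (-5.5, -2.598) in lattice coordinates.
-4b₁ - 3b₂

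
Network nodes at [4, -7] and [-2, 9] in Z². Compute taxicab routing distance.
22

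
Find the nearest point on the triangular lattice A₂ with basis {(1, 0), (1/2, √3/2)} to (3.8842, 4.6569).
(3.5, 4.33)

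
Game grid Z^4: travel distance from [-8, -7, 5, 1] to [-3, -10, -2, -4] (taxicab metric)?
20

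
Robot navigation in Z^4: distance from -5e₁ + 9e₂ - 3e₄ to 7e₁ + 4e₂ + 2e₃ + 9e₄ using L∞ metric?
12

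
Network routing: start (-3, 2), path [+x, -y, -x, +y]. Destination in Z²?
(-3, 2)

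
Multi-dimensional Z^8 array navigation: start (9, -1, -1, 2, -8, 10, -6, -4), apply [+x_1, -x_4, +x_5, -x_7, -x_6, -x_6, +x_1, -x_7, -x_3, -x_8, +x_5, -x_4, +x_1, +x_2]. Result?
(12, 0, -2, 0, -6, 8, -8, -5)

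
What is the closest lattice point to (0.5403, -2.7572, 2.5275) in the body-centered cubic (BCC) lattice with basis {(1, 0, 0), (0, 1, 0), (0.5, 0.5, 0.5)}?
(0.5, -2.5, 2.5)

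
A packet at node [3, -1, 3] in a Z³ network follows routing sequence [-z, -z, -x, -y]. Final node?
(2, -2, 1)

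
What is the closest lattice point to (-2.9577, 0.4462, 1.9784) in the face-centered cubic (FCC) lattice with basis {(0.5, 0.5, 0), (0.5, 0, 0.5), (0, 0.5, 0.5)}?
(-3, 0, 2)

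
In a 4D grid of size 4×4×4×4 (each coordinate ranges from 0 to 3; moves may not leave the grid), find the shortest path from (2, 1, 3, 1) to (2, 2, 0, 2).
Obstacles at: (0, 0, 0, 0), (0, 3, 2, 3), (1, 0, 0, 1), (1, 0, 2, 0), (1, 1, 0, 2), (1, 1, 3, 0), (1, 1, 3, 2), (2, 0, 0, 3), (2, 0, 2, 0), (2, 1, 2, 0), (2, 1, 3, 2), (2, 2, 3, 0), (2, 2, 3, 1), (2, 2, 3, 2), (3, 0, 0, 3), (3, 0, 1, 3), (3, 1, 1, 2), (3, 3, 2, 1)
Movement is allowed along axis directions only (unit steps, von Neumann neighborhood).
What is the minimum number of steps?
5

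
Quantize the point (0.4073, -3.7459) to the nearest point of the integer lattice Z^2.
(0, -4)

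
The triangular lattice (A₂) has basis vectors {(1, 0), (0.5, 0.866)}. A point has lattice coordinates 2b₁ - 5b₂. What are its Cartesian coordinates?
(-0.5, -4.33)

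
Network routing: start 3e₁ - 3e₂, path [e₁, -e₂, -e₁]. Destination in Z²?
(3, -4)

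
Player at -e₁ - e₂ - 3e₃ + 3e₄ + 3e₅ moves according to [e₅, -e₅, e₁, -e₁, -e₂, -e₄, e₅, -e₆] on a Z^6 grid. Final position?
(-1, -2, -3, 2, 4, -1)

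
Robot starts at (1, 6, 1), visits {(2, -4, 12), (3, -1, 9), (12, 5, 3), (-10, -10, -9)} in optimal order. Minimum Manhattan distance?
81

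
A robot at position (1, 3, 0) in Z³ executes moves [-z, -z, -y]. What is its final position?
(1, 2, -2)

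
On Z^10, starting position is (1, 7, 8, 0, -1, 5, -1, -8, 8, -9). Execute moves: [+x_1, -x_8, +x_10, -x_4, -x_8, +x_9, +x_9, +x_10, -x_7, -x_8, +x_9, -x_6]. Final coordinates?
(2, 7, 8, -1, -1, 4, -2, -11, 11, -7)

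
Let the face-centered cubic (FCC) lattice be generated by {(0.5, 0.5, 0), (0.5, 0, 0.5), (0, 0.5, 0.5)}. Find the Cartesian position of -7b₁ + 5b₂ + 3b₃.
(-1, -2, 4)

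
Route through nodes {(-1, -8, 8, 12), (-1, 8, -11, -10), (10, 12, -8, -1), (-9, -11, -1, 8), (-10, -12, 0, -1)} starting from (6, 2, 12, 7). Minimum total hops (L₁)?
138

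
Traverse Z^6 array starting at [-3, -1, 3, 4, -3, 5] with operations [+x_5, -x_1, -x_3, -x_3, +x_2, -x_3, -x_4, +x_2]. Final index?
(-4, 1, 0, 3, -2, 5)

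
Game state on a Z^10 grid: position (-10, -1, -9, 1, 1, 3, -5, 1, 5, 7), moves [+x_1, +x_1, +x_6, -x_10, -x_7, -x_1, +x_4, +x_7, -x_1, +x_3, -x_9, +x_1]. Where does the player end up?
(-9, -1, -8, 2, 1, 4, -5, 1, 4, 6)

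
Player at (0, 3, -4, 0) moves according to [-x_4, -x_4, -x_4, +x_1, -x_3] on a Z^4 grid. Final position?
(1, 3, -5, -3)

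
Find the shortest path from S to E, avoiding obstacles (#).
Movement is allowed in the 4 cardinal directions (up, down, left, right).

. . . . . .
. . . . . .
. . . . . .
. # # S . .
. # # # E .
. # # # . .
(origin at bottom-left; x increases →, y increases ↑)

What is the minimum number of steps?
2
(one shortest path: (3, 2) → (4, 2) → (4, 1))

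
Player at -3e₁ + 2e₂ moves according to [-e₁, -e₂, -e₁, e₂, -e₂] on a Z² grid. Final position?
(-5, 1)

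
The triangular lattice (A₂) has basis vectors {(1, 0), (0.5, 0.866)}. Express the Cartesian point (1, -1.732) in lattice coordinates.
2b₁ - 2b₂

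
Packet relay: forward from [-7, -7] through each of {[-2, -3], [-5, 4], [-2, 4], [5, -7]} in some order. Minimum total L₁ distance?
33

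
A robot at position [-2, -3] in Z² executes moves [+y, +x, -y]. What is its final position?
(-1, -3)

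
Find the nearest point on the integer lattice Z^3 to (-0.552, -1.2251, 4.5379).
(-1, -1, 5)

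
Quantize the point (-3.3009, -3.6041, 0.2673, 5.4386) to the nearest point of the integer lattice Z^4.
(-3, -4, 0, 5)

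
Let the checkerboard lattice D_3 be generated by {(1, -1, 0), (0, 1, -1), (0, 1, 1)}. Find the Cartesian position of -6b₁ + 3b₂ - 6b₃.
(-6, 3, -9)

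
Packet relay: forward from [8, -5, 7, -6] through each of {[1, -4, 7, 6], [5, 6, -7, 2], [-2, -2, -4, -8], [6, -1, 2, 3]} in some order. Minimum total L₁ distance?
82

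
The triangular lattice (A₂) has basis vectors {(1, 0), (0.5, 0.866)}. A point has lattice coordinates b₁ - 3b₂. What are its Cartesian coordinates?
(-0.5, -2.598)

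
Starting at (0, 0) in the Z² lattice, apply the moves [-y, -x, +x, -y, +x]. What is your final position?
(1, -2)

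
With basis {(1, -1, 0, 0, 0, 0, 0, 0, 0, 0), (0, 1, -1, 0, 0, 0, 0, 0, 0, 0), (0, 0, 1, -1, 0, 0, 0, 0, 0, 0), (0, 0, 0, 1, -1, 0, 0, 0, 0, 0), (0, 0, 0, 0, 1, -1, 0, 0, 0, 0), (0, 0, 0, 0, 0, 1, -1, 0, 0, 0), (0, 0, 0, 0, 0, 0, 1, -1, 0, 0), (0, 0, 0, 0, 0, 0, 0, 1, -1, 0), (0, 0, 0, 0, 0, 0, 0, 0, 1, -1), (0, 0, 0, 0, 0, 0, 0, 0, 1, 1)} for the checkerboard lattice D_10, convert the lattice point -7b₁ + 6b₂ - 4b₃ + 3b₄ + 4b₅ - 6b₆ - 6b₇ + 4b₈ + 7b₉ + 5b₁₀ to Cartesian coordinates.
(-7, 13, -10, 7, 1, -10, 0, 10, 8, -2)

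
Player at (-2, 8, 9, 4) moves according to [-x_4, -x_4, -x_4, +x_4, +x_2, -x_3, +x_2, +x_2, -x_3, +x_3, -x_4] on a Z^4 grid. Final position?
(-2, 11, 8, 1)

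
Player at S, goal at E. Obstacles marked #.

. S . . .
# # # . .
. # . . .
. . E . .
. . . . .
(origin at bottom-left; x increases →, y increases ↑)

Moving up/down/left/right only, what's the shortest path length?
6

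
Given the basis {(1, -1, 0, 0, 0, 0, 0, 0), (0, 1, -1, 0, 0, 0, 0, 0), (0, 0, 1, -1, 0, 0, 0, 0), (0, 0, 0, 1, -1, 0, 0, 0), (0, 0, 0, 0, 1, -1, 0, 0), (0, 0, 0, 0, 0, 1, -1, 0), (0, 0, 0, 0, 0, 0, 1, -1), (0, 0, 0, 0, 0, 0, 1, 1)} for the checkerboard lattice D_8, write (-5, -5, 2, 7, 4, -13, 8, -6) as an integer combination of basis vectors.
-5b₁ - 10b₂ - 8b₃ - b₄ + 3b₅ - 10b₆ + 2b₇ - 4b₈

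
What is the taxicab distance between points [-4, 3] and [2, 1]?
8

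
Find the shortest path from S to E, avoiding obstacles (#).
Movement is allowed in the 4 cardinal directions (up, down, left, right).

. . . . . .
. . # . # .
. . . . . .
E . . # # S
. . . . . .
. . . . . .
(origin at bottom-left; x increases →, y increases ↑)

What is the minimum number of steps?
7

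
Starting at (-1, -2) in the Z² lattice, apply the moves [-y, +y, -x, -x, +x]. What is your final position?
(-2, -2)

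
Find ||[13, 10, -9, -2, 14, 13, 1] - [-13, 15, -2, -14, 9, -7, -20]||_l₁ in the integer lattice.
96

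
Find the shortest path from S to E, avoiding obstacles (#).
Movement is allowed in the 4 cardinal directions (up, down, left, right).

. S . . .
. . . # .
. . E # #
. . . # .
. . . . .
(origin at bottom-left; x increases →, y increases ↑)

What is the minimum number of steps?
3
(one shortest path: (1, 4) → (2, 4) → (2, 3) → (2, 2))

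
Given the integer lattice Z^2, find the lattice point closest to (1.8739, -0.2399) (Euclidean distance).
(2, 0)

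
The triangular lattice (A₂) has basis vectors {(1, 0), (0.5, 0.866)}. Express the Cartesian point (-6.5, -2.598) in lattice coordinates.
-5b₁ - 3b₂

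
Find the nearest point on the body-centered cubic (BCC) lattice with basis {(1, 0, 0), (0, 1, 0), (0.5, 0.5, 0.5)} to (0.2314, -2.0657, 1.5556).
(0, -2, 2)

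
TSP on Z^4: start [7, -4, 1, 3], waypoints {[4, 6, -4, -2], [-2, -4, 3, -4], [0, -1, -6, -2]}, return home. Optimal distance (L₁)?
70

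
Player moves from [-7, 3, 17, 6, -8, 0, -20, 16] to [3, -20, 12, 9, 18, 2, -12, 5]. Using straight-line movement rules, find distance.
39.0896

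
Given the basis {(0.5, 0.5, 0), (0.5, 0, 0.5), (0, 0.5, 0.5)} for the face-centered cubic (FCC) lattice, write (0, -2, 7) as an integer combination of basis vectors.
-9b₁ + 9b₂ + 5b₃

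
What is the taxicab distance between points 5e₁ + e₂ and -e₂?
7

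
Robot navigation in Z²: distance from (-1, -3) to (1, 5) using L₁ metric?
10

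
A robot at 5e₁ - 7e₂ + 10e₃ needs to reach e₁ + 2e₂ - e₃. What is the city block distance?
24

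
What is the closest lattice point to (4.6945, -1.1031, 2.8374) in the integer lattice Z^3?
(5, -1, 3)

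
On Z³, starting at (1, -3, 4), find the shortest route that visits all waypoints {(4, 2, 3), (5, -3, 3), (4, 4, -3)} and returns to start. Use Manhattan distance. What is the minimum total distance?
36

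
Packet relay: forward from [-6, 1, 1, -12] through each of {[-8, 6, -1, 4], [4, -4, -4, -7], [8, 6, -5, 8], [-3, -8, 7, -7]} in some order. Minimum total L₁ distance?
99
(one optimal route: (-6, 1, 1, -12) → (-3, -8, 7, -7) → (4, -4, -4, -7) → (8, 6, -5, 8) → (-8, 6, -1, 4))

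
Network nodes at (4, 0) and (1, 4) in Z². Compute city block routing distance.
7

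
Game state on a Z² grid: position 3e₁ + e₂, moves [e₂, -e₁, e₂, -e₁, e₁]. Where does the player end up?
(2, 3)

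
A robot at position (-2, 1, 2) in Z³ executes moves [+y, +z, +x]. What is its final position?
(-1, 2, 3)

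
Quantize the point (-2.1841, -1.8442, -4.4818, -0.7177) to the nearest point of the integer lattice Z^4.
(-2, -2, -4, -1)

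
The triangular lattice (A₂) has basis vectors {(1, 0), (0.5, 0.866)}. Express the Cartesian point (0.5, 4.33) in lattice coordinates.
-2b₁ + 5b₂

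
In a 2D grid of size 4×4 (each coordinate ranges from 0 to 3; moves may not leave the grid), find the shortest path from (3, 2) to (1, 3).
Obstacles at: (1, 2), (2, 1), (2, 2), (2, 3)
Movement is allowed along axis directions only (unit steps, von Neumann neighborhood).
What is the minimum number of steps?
9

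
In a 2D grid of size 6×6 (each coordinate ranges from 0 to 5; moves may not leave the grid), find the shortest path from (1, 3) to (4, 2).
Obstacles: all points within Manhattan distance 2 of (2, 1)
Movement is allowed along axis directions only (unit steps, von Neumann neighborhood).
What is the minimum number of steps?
6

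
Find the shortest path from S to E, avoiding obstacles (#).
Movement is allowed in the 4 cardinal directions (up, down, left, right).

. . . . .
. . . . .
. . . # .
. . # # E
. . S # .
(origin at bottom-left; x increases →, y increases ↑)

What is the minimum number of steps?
9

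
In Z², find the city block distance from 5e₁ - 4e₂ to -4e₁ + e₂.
14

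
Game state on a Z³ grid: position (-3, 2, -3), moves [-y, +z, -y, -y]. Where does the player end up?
(-3, -1, -2)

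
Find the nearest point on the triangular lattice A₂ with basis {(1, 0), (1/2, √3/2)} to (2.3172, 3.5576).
(2, 3.464)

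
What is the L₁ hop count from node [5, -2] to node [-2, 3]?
12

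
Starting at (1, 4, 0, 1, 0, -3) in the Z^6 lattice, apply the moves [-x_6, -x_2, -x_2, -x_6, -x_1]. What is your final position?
(0, 2, 0, 1, 0, -5)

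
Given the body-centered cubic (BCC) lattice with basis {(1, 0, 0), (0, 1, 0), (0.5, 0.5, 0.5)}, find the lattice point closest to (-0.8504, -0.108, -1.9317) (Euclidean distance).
(-1, 0, -2)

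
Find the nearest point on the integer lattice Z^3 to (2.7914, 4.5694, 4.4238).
(3, 5, 4)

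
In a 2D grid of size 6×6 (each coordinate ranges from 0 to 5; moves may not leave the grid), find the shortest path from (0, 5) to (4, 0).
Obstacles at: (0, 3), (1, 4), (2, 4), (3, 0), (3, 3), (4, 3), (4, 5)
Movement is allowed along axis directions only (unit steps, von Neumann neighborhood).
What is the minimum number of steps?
11
(one shortest path: (0, 5) → (1, 5) → (2, 5) → (3, 5) → (3, 4) → (4, 4) → (5, 4) → (5, 3) → (5, 2) → (4, 2) → (4, 1) → (4, 0))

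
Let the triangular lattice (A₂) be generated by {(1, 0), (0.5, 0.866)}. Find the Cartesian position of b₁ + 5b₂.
(3.5, 4.33)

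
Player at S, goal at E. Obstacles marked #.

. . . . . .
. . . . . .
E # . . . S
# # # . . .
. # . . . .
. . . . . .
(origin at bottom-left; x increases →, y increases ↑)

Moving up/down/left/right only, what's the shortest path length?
7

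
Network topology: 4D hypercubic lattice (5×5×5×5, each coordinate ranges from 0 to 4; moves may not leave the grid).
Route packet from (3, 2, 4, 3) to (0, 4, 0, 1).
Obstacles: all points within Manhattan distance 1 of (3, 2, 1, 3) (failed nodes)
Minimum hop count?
11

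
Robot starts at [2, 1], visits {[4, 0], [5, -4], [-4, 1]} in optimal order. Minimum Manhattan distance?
20
(one optimal route: (2, 1) → (-4, 1) → (4, 0) → (5, -4))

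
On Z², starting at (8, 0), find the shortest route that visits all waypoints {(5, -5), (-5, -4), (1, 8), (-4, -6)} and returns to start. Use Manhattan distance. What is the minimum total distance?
54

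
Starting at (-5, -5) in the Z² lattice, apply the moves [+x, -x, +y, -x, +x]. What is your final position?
(-5, -4)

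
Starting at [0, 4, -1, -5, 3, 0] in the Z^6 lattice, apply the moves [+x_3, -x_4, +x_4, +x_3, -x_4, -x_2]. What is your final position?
(0, 3, 1, -6, 3, 0)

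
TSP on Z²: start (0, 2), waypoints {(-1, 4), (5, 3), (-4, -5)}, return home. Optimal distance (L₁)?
36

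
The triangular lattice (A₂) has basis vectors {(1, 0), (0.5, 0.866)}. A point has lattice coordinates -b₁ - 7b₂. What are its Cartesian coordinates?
(-4.5, -6.062)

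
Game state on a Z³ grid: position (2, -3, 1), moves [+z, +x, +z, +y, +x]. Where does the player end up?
(4, -2, 3)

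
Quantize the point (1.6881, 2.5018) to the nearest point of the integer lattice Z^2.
(2, 3)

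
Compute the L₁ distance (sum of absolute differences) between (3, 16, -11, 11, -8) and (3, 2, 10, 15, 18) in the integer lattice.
65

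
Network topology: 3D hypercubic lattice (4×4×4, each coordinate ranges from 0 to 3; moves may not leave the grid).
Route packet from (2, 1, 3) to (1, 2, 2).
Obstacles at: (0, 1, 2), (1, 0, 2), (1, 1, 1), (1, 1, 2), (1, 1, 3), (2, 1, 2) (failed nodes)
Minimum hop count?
3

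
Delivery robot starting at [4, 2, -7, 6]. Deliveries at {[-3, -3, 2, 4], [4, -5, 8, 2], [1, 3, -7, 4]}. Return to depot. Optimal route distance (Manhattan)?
68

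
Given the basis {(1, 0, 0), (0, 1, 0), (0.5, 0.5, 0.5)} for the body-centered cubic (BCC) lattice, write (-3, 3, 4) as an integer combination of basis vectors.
-7b₁ - b₂ + 8b₃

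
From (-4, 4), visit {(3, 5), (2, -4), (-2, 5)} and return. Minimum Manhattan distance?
32
(one optimal route: (-4, 4) → (2, -4) → (3, 5) → (-2, 5) → (-4, 4))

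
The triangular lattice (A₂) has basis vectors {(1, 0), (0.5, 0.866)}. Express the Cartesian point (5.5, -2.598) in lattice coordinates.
7b₁ - 3b₂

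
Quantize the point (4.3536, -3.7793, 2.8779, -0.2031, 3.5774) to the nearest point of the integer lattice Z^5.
(4, -4, 3, 0, 4)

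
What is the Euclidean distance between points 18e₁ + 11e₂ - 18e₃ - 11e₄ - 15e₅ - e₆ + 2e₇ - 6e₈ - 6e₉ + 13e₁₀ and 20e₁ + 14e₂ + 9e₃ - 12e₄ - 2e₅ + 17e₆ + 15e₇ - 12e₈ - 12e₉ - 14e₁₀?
46.9681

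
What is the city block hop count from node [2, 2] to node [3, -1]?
4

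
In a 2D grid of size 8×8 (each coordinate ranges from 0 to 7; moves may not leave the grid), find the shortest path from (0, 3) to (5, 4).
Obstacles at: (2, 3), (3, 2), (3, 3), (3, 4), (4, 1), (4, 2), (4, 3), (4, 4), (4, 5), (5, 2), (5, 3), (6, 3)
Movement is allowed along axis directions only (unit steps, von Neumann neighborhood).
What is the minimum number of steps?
10
(one shortest path: (0, 3) → (1, 3) → (1, 4) → (2, 4) → (2, 5) → (3, 5) → (3, 6) → (4, 6) → (5, 6) → (5, 5) → (5, 4))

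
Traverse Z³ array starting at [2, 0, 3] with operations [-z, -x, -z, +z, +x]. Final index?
(2, 0, 2)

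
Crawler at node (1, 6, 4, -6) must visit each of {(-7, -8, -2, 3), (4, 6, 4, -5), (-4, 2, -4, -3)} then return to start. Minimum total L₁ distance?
84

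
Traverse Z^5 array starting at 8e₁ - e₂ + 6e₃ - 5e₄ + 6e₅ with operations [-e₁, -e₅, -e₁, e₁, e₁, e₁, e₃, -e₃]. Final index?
(9, -1, 6, -5, 5)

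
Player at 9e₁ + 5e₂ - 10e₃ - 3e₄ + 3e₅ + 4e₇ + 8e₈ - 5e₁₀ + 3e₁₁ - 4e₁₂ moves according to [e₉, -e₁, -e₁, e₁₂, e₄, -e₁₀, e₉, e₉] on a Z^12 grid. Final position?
(7, 5, -10, -2, 3, 0, 4, 8, 3, -6, 3, -3)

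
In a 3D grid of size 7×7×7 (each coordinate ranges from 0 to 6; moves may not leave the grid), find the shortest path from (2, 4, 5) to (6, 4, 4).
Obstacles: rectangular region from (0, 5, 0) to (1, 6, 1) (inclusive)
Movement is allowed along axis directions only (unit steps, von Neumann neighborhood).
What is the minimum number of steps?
5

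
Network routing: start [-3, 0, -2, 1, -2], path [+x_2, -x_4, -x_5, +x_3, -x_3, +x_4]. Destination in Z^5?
(-3, 1, -2, 1, -3)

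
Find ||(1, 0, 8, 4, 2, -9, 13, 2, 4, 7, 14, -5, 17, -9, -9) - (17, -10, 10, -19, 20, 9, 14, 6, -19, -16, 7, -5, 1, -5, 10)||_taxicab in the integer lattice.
184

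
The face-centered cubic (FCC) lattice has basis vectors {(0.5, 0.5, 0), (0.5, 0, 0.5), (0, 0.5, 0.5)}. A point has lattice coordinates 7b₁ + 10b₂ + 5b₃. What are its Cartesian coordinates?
(8.5, 6, 7.5)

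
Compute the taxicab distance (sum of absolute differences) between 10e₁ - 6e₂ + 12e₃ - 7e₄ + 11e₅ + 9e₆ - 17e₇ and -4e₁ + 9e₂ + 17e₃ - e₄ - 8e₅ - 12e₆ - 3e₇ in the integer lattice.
94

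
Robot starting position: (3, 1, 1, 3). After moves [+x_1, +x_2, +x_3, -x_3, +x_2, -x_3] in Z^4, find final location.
(4, 3, 0, 3)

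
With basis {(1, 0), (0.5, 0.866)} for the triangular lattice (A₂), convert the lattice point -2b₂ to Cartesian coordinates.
(-1, -1.732)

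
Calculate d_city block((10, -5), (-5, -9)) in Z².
19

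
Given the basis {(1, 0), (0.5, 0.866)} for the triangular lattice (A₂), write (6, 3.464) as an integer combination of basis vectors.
4b₁ + 4b₂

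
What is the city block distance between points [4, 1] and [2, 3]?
4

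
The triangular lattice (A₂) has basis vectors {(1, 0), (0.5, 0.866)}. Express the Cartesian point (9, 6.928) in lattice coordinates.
5b₁ + 8b₂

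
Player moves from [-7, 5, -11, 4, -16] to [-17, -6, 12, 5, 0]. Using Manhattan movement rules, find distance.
61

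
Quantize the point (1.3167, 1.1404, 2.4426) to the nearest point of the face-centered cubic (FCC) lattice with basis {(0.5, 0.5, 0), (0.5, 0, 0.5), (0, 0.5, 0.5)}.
(1.5, 1, 2.5)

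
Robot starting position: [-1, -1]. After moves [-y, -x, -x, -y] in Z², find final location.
(-3, -3)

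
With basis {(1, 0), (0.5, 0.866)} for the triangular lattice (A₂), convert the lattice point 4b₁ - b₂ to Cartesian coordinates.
(3.5, -0.866)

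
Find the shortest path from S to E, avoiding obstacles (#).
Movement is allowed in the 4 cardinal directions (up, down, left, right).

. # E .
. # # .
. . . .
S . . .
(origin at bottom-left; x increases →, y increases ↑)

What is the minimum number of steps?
7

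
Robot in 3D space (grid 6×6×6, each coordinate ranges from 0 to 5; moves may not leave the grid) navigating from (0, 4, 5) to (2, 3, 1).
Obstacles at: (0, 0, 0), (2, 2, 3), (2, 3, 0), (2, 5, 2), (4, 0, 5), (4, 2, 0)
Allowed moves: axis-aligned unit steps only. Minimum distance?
7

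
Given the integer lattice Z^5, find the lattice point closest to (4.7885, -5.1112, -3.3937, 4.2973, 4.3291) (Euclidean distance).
(5, -5, -3, 4, 4)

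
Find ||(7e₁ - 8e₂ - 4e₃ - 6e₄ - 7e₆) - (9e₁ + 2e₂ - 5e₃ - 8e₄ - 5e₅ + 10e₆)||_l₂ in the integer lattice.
20.567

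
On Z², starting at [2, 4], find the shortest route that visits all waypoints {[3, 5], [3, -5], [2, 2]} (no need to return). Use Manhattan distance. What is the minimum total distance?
14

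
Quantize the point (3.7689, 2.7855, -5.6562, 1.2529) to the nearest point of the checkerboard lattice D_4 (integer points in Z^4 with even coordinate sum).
(4, 3, -6, 1)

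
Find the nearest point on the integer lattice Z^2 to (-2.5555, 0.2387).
(-3, 0)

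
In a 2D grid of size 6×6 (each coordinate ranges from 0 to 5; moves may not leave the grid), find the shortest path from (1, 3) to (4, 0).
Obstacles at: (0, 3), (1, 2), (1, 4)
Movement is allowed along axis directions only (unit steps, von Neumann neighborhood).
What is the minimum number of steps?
6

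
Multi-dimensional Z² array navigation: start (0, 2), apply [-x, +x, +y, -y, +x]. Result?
(1, 2)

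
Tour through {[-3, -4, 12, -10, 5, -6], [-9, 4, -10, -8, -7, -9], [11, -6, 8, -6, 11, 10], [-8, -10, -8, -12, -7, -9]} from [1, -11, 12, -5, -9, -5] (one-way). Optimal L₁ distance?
163
(one optimal route: (1, -11, 12, -5, -9, -5) → (-8, -10, -8, -12, -7, -9) → (-9, 4, -10, -8, -7, -9) → (-3, -4, 12, -10, 5, -6) → (11, -6, 8, -6, 11, 10))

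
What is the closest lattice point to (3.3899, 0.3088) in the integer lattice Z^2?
(3, 0)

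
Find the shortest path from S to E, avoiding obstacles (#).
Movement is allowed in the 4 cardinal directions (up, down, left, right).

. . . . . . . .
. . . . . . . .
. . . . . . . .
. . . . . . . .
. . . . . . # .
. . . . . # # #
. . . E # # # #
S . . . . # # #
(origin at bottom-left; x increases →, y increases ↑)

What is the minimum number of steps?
4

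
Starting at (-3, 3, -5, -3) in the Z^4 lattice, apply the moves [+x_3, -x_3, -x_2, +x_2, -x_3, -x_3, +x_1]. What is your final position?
(-2, 3, -7, -3)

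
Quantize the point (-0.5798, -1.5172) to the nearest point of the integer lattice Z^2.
(-1, -2)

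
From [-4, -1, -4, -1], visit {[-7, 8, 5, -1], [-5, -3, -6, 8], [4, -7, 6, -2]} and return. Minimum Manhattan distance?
98
(one optimal route: (-4, -1, -4, -1) → (-7, 8, 5, -1) → (4, -7, 6, -2) → (-5, -3, -6, 8) → (-4, -1, -4, -1))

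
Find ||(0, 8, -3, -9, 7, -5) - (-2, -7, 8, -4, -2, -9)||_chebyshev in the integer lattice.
15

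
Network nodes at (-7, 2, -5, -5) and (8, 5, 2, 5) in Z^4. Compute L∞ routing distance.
15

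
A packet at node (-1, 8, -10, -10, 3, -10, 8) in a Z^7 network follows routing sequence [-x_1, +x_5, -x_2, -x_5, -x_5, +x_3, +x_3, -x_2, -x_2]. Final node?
(-2, 5, -8, -10, 2, -10, 8)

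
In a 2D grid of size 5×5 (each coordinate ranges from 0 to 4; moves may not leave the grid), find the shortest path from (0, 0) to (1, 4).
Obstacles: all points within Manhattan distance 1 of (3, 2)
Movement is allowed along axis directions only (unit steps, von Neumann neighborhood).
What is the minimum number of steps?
5
(one shortest path: (0, 0) → (1, 0) → (1, 1) → (1, 2) → (1, 3) → (1, 4))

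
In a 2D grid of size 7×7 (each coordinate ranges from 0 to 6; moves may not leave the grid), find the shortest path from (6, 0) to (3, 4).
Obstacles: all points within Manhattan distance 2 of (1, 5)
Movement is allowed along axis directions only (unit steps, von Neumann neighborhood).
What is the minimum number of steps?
7
(one shortest path: (6, 0) → (5, 0) → (4, 0) → (3, 0) → (3, 1) → (3, 2) → (3, 3) → (3, 4))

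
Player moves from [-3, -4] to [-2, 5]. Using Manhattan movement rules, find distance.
10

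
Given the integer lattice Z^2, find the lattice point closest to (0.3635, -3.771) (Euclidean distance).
(0, -4)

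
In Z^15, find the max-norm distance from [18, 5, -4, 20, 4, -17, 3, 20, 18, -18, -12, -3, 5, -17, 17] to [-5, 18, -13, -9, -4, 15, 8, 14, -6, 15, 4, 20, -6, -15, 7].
33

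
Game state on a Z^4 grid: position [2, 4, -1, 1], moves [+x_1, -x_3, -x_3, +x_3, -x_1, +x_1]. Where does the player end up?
(3, 4, -2, 1)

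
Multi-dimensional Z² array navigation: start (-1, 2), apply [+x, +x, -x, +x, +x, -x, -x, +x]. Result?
(1, 2)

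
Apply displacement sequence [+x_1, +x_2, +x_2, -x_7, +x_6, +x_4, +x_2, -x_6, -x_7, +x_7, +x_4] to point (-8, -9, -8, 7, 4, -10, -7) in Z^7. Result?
(-7, -6, -8, 9, 4, -10, -8)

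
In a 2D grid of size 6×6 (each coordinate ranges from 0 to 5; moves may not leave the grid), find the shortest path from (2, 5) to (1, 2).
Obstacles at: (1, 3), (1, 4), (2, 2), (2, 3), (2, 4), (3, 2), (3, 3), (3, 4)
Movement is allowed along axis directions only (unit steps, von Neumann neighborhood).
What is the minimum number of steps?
6
(one shortest path: (2, 5) → (1, 5) → (0, 5) → (0, 4) → (0, 3) → (0, 2) → (1, 2))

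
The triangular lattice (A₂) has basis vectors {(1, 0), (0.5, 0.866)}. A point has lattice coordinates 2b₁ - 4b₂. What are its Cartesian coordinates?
(0, -3.464)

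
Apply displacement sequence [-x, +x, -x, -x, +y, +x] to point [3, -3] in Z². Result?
(2, -2)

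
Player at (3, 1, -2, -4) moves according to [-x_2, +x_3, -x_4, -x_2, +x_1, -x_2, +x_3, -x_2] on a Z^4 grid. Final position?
(4, -3, 0, -5)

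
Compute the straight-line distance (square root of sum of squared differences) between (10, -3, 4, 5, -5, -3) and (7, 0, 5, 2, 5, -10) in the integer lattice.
13.3041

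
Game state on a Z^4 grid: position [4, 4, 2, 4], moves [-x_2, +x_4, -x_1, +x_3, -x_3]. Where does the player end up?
(3, 3, 2, 5)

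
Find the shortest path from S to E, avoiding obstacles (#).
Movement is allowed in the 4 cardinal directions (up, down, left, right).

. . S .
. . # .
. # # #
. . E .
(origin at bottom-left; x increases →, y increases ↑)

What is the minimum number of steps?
7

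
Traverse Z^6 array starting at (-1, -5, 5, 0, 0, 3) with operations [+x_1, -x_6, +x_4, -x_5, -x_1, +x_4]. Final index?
(-1, -5, 5, 2, -1, 2)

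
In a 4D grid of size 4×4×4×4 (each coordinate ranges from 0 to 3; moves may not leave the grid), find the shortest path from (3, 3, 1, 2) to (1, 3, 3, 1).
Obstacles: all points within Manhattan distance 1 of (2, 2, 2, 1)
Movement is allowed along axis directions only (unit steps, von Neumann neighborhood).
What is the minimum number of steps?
5
(one shortest path: (3, 3, 1, 2) → (2, 3, 1, 2) → (1, 3, 1, 2) → (1, 3, 2, 2) → (1, 3, 3, 2) → (1, 3, 3, 1))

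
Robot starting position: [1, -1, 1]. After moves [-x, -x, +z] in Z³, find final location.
(-1, -1, 2)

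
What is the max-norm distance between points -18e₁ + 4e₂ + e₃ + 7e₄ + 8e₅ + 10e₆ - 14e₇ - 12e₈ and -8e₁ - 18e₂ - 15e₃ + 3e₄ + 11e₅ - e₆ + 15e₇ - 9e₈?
29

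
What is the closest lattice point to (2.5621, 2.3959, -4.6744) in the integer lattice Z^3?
(3, 2, -5)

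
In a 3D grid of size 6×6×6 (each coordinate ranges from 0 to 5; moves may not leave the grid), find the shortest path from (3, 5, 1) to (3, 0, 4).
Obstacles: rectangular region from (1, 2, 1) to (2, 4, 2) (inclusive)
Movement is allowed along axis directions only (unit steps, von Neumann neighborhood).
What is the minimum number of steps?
8
(one shortest path: (3, 5, 1) → (3, 4, 1) → (3, 3, 1) → (3, 2, 1) → (3, 1, 1) → (3, 0, 1) → (3, 0, 2) → (3, 0, 3) → (3, 0, 4))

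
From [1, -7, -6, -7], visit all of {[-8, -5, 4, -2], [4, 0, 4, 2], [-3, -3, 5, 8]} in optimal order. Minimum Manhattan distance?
61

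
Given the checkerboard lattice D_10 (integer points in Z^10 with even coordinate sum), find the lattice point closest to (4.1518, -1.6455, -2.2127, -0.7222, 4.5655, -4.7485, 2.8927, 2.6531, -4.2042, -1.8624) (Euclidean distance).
(4, -2, -2, -1, 4, -5, 3, 3, -4, -2)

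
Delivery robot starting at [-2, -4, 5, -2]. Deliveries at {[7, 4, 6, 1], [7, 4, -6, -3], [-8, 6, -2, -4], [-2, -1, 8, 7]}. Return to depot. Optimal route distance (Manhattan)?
100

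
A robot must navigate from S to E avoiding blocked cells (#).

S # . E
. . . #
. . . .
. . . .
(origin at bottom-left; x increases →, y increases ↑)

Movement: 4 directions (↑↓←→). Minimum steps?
5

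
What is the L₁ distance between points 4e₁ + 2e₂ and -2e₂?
8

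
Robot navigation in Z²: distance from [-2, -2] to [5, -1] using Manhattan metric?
8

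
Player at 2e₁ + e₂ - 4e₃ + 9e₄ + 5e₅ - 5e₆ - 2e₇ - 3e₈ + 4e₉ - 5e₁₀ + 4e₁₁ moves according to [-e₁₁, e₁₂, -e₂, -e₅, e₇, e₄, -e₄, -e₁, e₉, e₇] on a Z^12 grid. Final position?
(1, 0, -4, 9, 4, -5, 0, -3, 5, -5, 3, 1)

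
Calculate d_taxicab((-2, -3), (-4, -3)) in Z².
2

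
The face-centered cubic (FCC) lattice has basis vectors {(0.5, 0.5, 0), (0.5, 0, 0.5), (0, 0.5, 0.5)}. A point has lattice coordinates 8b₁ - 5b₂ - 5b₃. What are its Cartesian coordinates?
(1.5, 1.5, -5)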